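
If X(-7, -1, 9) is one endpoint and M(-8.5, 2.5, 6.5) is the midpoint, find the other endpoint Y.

Y = 2M - X
  = (2·(-8.5) - (-7), 2·2.5 - (-1), 2·6.5 - 9)
  = (-17 + 7, 5 + 1, 13 - 9)
  = (-10, 6, 4)

(-10, 6, 4)


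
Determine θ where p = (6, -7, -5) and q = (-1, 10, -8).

p·q = 6·(-1) + (-7)·10 + (-5)·(-8) = -6 - 70 + 40 = -36
|p| = √(6² + (-7)² + (-5)²) = √110 ≈ 10.49
|q| = √((-1)² + 10² + (-8)²) = √165 ≈ 12.85
cos θ = (p·q)/(|p||q|) = -36/(10.49·12.85) ≈ -0.2672
θ = arccos(-0.2672) ≈ 105.5°

105.5°


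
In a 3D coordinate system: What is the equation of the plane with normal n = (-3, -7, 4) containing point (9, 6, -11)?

The plane through P with normal n = (a, b, c) satisfies n·(r - P) = 0,
i.e. ax + by + cz = a·x₀ + b·y₀ + c·z₀.
d = (-3)·9 + (-7)·6 + 4·(-11)
  = -27 - 42 - 44
  = -113
Equation: -3x - 7y + 4z = -113

-3x - 7y + 4z = -113


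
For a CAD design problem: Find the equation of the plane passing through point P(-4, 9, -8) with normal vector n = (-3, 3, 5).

The plane through P with normal n = (a, b, c) satisfies n·(r - P) = 0,
i.e. ax + by + cz = a·x₀ + b·y₀ + c·z₀.
d = (-3)·(-4) + 3·9 + 5·(-8)
  = 12 + 27 - 40
  = -1
Equation: -3x + 3y + 5z = -1

-3x + 3y + 5z = -1


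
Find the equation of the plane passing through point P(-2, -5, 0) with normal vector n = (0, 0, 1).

The plane through P with normal n = (a, b, c) satisfies n·(r - P) = 0,
i.e. ax + by + cz = a·x₀ + b·y₀ + c·z₀.
d = 0·(-2) + 0·(-5) + 1·0
  = 0 + 0 + 0
  = 0
Equation: z = 0

z = 0


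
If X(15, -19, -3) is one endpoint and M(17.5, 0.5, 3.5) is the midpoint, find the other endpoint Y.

Y = 2M - X
  = (2·17.5 - 15, 2·0.5 - (-19), 2·3.5 - (-3))
  = (35 - 15, 1 + 19, 7 + 3)
  = (20, 20, 10)

(20, 20, 10)


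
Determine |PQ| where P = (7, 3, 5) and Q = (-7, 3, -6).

d = √[(x₂-x₁)² + (y₂-y₁)² + (z₂-z₁)²]
  = √[(-14)² + 0² + (-11)²]
  = √[196 + 0 + 121]
  = √317
  ≈ 17.8

17.8


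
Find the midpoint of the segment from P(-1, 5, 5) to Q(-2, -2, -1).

M = ((x₁+x₂)/2, (y₁+y₂)/2, (z₁+z₂)/2)
  = ((-1 - 2)/2, (5 - 2)/2, (5 - 1)/2)
  = (-3/2, 3/2, 4/2)
  = (-1.5, 1.5, 2)

(-1.5, 1.5, 2)


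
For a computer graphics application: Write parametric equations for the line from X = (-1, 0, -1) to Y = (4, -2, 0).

Direction vector d = Y - X = (4 + 1, -2 + 0, 0 + 1) = (5, -2, 1)
Parametric form r = X + t·d:
x = -1 + 5t, y = 0 - 2t, z = -1 + t

x = -1 + 5t, y = 0 - 2t, z = -1 + t


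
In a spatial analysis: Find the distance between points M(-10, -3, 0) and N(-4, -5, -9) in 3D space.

d = √[(x₂-x₁)² + (y₂-y₁)² + (z₂-z₁)²]
  = √[6² + (-2)² + (-9)²]
  = √[36 + 4 + 81]
  = √121
  ≈ 11

11


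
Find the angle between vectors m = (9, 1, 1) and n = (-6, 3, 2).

m·n = 9·(-6) + 1·3 + 1·2 = -54 + 3 + 2 = -49
|m| = √(9² + 1² + 1²) = √83 ≈ 9.11
|n| = √((-6)² + 3² + 2²) = √49 ≈ 7
cos θ = (m·n)/(|m||n|) = -49/(9.11·7) ≈ -0.7683
θ = arccos(-0.7683) ≈ 140.2°

140.2°


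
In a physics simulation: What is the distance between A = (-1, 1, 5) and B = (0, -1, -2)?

d = √[(x₂-x₁)² + (y₂-y₁)² + (z₂-z₁)²]
  = √[1² + (-2)² + (-7)²]
  = √[1 + 4 + 49]
  = √54
  ≈ 7.348

7.348


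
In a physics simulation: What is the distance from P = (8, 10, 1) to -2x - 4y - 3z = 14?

distance = |a·x₀ + b·y₀ + c·z₀ - d| / √(a² + b² + c²)
  = |(-2)·8 + (-4)·10 + (-3)·1 - 14| / √((-2)² + (-4)² + (-3)²)
  = |-16 - 40 - 3 - 14| / √(4 + 16 + 9)
  = |-73| / √29
  = 73 / 5.385
  ≈ 13.56

13.56


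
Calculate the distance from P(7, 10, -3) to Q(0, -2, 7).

d = √[(x₂-x₁)² + (y₂-y₁)² + (z₂-z₁)²]
  = √[(-7)² + (-12)² + 10²]
  = √[49 + 144 + 100]
  = √293
  ≈ 17.12

17.12


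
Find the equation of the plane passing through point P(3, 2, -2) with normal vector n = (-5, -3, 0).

The plane through P with normal n = (a, b, c) satisfies n·(r - P) = 0,
i.e. ax + by + cz = a·x₀ + b·y₀ + c·z₀.
d = (-5)·3 + (-3)·2 + 0·(-2)
  = -15 - 6 + 0
  = -21
Equation: -5x - 3y = -21

-5x - 3y = -21


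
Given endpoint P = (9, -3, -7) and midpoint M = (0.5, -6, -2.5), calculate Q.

Q = 2M - P
  = (2·0.5 - 9, 2·(-6) - (-3), 2·(-2.5) - (-7))
  = (1 - 9, -12 + 3, -5 + 7)
  = (-8, -9, 2)

(-8, -9, 2)


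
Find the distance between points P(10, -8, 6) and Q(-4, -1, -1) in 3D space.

d = √[(x₂-x₁)² + (y₂-y₁)² + (z₂-z₁)²]
  = √[(-14)² + 7² + (-7)²]
  = √[196 + 49 + 49]
  = √294
  ≈ 17.15

17.15


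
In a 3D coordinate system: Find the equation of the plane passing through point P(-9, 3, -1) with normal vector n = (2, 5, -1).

The plane through P with normal n = (a, b, c) satisfies n·(r - P) = 0,
i.e. ax + by + cz = a·x₀ + b·y₀ + c·z₀.
d = 2·(-9) + 5·3 + (-1)·(-1)
  = -18 + 15 + 1
  = -2
Equation: 2x + 5y - z = -2

2x + 5y - z = -2


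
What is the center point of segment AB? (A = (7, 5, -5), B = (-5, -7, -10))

M = ((x₁+x₂)/2, (y₁+y₂)/2, (z₁+z₂)/2)
  = ((7 - 5)/2, (5 - 7)/2, (-5 - 10)/2)
  = (2/2, -2/2, -15/2)
  = (1, -1, -7.5)

(1, -1, -7.5)


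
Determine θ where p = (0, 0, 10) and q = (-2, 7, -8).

p·q = 0·(-2) + 0·7 + 10·(-8) = 0 + 0 - 80 = -80
|p| = √(0² + 0² + 10²) = √100 ≈ 10
|q| = √((-2)² + 7² + (-8)²) = √117 ≈ 10.82
cos θ = (p·q)/(|p||q|) = -80/(10·10.82) ≈ -0.7396
θ = arccos(-0.7396) ≈ 137.7°

137.7°


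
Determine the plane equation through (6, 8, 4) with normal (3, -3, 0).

The plane through P with normal n = (a, b, c) satisfies n·(r - P) = 0,
i.e. ax + by + cz = a·x₀ + b·y₀ + c·z₀.
d = 3·6 + (-3)·8 + 0·4
  = 18 - 24 + 0
  = -6
Equation: 3x - 3y = -6

3x - 3y = -6


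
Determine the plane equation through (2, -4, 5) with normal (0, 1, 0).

The plane through P with normal n = (a, b, c) satisfies n·(r - P) = 0,
i.e. ax + by + cz = a·x₀ + b·y₀ + c·z₀.
d = 0·2 + 1·(-4) + 0·5
  = 0 - 4 + 0
  = -4
Equation: y = -4

y = -4


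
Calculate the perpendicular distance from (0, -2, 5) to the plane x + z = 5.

distance = |a·x₀ + b·y₀ + c·z₀ - d| / √(a² + b² + c²)
  = |1·0 + 0·(-2) + 1·5 - 5| / √(1² + 0² + 1²)
  = |0 + 0 + 5 - 5| / √(1 + 0 + 1)
  = |0| / √2
  = 0 / 1.414
  ≈ 0

0


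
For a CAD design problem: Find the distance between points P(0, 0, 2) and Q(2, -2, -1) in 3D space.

d = √[(x₂-x₁)² + (y₂-y₁)² + (z₂-z₁)²]
  = √[2² + (-2)² + (-3)²]
  = √[4 + 4 + 9]
  = √17
  ≈ 4.123

4.123


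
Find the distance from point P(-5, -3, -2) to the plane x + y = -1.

distance = |a·x₀ + b·y₀ + c·z₀ - d| / √(a² + b² + c²)
  = |1·(-5) + 1·(-3) + 0·(-2) - (-1)| / √(1² + 1² + 0²)
  = |-5 - 3 + 0 + 1| / √(1 + 1 + 0)
  = |-7| / √2
  = 7 / 1.414
  ≈ 4.95

4.95


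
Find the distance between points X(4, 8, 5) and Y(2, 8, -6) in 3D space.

d = √[(x₂-x₁)² + (y₂-y₁)² + (z₂-z₁)²]
  = √[(-2)² + 0² + (-11)²]
  = √[4 + 0 + 121]
  = √125
  ≈ 11.18

11.18


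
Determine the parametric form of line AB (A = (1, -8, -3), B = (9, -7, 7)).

Direction vector d = B - A = (9 - 1, -7 + 8, 7 + 3) = (8, 1, 10)
Parametric form r = A + t·d:
x = 1 + 8t, y = -8 + t, z = -3 + 10t

x = 1 + 8t, y = -8 + t, z = -3 + 10t


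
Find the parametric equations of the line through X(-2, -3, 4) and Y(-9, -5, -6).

Direction vector d = Y - X = (-9 + 2, -5 + 3, -6 - 4) = (-7, -2, -10)
Parametric form r = X + t·d:
x = -2 - 7t, y = -3 - 2t, z = 4 - 10t

x = -2 - 7t, y = -3 - 2t, z = 4 - 10t


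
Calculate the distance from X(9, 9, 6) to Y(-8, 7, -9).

d = √[(x₂-x₁)² + (y₂-y₁)² + (z₂-z₁)²]
  = √[(-17)² + (-2)² + (-15)²]
  = √[289 + 4 + 225]
  = √518
  ≈ 22.76

22.76


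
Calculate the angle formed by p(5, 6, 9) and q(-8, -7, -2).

p·q = 5·(-8) + 6·(-7) + 9·(-2) = -40 - 42 - 18 = -100
|p| = √(5² + 6² + 9²) = √142 ≈ 11.92
|q| = √((-8)² + (-7)² + (-2)²) = √117 ≈ 10.82
cos θ = (p·q)/(|p||q|) = -100/(11.92·10.82) ≈ -0.7758
θ = arccos(-0.7758) ≈ 140.9°

140.9°


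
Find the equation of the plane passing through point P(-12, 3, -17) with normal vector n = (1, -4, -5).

The plane through P with normal n = (a, b, c) satisfies n·(r - P) = 0,
i.e. ax + by + cz = a·x₀ + b·y₀ + c·z₀.
d = 1·(-12) + (-4)·3 + (-5)·(-17)
  = -12 - 12 + 85
  = 61
Equation: x - 4y - 5z = 61

x - 4y - 5z = 61


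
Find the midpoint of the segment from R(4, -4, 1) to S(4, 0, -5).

M = ((x₁+x₂)/2, (y₁+y₂)/2, (z₁+z₂)/2)
  = ((4 + 4)/2, (-4 + 0)/2, (1 - 5)/2)
  = (8/2, -4/2, -4/2)
  = (4, -2, -2)

(4, -2, -2)


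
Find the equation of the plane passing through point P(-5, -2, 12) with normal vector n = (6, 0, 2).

The plane through P with normal n = (a, b, c) satisfies n·(r - P) = 0,
i.e. ax + by + cz = a·x₀ + b·y₀ + c·z₀.
d = 6·(-5) + 0·(-2) + 2·12
  = -30 + 0 + 24
  = -6
Equation: 6x + 2z = -6

6x + 2z = -6


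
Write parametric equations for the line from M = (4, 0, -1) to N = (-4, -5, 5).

Direction vector d = N - M = (-4 - 4, -5 + 0, 5 + 1) = (-8, -5, 6)
Parametric form r = M + t·d:
x = 4 - 8t, y = 0 - 5t, z = -1 + 6t

x = 4 - 8t, y = 0 - 5t, z = -1 + 6t


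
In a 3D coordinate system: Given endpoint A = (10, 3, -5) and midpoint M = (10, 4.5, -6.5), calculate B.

B = 2M - A
  = (2·10 - 10, 2·4.5 - 3, 2·(-6.5) - (-5))
  = (20 - 10, 9 - 3, -13 + 5)
  = (10, 6, -8)

(10, 6, -8)


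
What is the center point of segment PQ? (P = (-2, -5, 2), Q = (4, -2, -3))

M = ((x₁+x₂)/2, (y₁+y₂)/2, (z₁+z₂)/2)
  = ((-2 + 4)/2, (-5 - 2)/2, (2 - 3)/2)
  = (2/2, -7/2, -1/2)
  = (1, -3.5, -0.5)

(1, -3.5, -0.5)


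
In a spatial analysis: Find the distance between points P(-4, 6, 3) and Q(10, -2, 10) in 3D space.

d = √[(x₂-x₁)² + (y₂-y₁)² + (z₂-z₁)²]
  = √[14² + (-8)² + 7²]
  = √[196 + 64 + 49]
  = √309
  ≈ 17.58

17.58


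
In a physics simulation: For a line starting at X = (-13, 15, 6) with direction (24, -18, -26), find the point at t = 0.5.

P(t) = X + t·d
  = (-13 + 24·0.5, 15 + (-18)·0.5, 6 + (-26)·0.5)
  = (-13 + 12, 15 - 9, 6 - 13)
  = (-1, 6, -7)

(-1, 6, -7)


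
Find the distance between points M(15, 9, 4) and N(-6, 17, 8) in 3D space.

d = √[(x₂-x₁)² + (y₂-y₁)² + (z₂-z₁)²]
  = √[(-21)² + 8² + 4²]
  = √[441 + 64 + 16]
  = √521
  ≈ 22.83

22.83


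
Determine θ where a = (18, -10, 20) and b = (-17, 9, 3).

a·b = 18·(-17) + (-10)·9 + 20·3 = -306 - 90 + 60 = -336
|a| = √(18² + (-10)² + 20²) = √824 ≈ 28.71
|b| = √((-17)² + 9² + 3²) = √379 ≈ 19.47
cos θ = (a·b)/(|a||b|) = -336/(28.71·19.47) ≈ -0.6013
θ = arccos(-0.6013) ≈ 127°

127°


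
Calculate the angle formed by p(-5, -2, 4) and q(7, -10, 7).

p·q = (-5)·7 + (-2)·(-10) + 4·7 = -35 + 20 + 28 = 13
|p| = √((-5)² + (-2)² + 4²) = √45 ≈ 6.708
|q| = √(7² + (-10)² + 7²) = √198 ≈ 14.07
cos θ = (p·q)/(|p||q|) = 13/(6.708·14.07) ≈ 0.1377
θ = arccos(0.1377) ≈ 82.08°

82.08°


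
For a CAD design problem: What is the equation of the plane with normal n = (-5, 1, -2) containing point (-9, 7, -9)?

The plane through P with normal n = (a, b, c) satisfies n·(r - P) = 0,
i.e. ax + by + cz = a·x₀ + b·y₀ + c·z₀.
d = (-5)·(-9) + 1·7 + (-2)·(-9)
  = 45 + 7 + 18
  = 70
Equation: -5x + y - 2z = 70

-5x + y - 2z = 70


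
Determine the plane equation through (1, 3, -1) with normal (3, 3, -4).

The plane through P with normal n = (a, b, c) satisfies n·(r - P) = 0,
i.e. ax + by + cz = a·x₀ + b·y₀ + c·z₀.
d = 3·1 + 3·3 + (-4)·(-1)
  = 3 + 9 + 4
  = 16
Equation: 3x + 3y - 4z = 16

3x + 3y - 4z = 16


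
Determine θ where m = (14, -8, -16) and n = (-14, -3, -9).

m·n = 14·(-14) + (-8)·(-3) + (-16)·(-9) = -196 + 24 + 144 = -28
|m| = √(14² + (-8)² + (-16)²) = √516 ≈ 22.72
|n| = √((-14)² + (-3)² + (-9)²) = √286 ≈ 16.91
cos θ = (m·n)/(|m||n|) = -28/(22.72·16.91) ≈ -0.07289
θ = arccos(-0.07289) ≈ 94.18°

94.18°


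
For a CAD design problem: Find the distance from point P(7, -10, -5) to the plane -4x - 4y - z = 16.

distance = |a·x₀ + b·y₀ + c·z₀ - d| / √(a² + b² + c²)
  = |(-4)·7 + (-4)·(-10) + (-1)·(-5) - 16| / √((-4)² + (-4)² + (-1)²)
  = |-28 + 40 + 5 - 16| / √(16 + 16 + 1)
  = |1| / √33
  = 1 / 5.745
  ≈ 0.1741

0.1741


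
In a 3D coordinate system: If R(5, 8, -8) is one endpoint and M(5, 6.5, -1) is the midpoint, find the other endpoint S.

S = 2M - R
  = (2·5 - 5, 2·6.5 - 8, 2·(-1) - (-8))
  = (10 - 5, 13 - 8, -2 + 8)
  = (5, 5, 6)

(5, 5, 6)


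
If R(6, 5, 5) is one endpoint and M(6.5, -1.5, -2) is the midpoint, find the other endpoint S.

S = 2M - R
  = (2·6.5 - 6, 2·(-1.5) - 5, 2·(-2) - 5)
  = (13 - 6, -3 - 5, -4 - 5)
  = (7, -8, -9)

(7, -8, -9)


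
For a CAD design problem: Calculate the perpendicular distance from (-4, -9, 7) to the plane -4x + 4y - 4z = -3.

distance = |a·x₀ + b·y₀ + c·z₀ - d| / √(a² + b² + c²)
  = |(-4)·(-4) + 4·(-9) + (-4)·7 - (-3)| / √((-4)² + 4² + (-4)²)
  = |16 - 36 - 28 + 3| / √(16 + 16 + 16)
  = |-45| / √48
  = 45 / 6.928
  ≈ 6.495

6.495


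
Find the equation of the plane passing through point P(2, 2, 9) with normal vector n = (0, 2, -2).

The plane through P with normal n = (a, b, c) satisfies n·(r - P) = 0,
i.e. ax + by + cz = a·x₀ + b·y₀ + c·z₀.
d = 0·2 + 2·2 + (-2)·9
  = 0 + 4 - 18
  = -14
Equation: 2y - 2z = -14

2y - 2z = -14


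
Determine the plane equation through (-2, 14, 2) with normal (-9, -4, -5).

The plane through P with normal n = (a, b, c) satisfies n·(r - P) = 0,
i.e. ax + by + cz = a·x₀ + b·y₀ + c·z₀.
d = (-9)·(-2) + (-4)·14 + (-5)·2
  = 18 - 56 - 10
  = -48
Equation: -9x - 4y - 5z = -48

-9x - 4y - 5z = -48


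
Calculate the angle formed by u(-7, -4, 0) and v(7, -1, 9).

u·v = (-7)·7 + (-4)·(-1) + 0·9 = -49 + 4 + 0 = -45
|u| = √((-7)² + (-4)² + 0²) = √65 ≈ 8.062
|v| = √(7² + (-1)² + 9²) = √131 ≈ 11.45
cos θ = (u·v)/(|u||v|) = -45/(8.062·11.45) ≈ -0.4877
θ = arccos(-0.4877) ≈ 119.2°

119.2°


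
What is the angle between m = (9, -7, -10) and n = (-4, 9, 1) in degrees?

m·n = 9·(-4) + (-7)·9 + (-10)·1 = -36 - 63 - 10 = -109
|m| = √(9² + (-7)² + (-10)²) = √230 ≈ 15.17
|n| = √((-4)² + 9² + 1²) = √98 ≈ 9.899
cos θ = (m·n)/(|m||n|) = -109/(15.17·9.899) ≈ -0.726
θ = arccos(-0.726) ≈ 136.6°

136.6°


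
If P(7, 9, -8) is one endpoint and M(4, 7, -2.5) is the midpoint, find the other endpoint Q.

Q = 2M - P
  = (2·4 - 7, 2·7 - 9, 2·(-2.5) - (-8))
  = (8 - 7, 14 - 9, -5 + 8)
  = (1, 5, 3)

(1, 5, 3)


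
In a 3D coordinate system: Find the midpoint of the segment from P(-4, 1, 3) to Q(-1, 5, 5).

M = ((x₁+x₂)/2, (y₁+y₂)/2, (z₁+z₂)/2)
  = ((-4 - 1)/2, (1 + 5)/2, (3 + 5)/2)
  = (-5/2, 6/2, 8/2)
  = (-2.5, 3, 4)

(-2.5, 3, 4)


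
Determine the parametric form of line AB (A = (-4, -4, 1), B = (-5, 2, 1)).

Direction vector d = B - A = (-5 + 4, 2 + 4, 1 - 1) = (-1, 6, 0)
Parametric form r = A + t·d:
x = -4 - t, y = -4 + 6t, z = 1

x = -4 - t, y = -4 + 6t, z = 1


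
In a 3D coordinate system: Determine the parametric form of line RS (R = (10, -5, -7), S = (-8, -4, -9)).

Direction vector d = S - R = (-8 - 10, -4 + 5, -9 + 7) = (-18, 1, -2)
Parametric form r = R + t·d:
x = 10 - 18t, y = -5 + t, z = -7 - 2t

x = 10 - 18t, y = -5 + t, z = -7 - 2t


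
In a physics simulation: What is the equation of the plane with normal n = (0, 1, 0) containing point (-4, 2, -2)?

The plane through P with normal n = (a, b, c) satisfies n·(r - P) = 0,
i.e. ax + by + cz = a·x₀ + b·y₀ + c·z₀.
d = 0·(-4) + 1·2 + 0·(-2)
  = 0 + 2 + 0
  = 2
Equation: y = 2

y = 2


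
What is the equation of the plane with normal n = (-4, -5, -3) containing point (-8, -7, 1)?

The plane through P with normal n = (a, b, c) satisfies n·(r - P) = 0,
i.e. ax + by + cz = a·x₀ + b·y₀ + c·z₀.
d = (-4)·(-8) + (-5)·(-7) + (-3)·1
  = 32 + 35 - 3
  = 64
Equation: -4x - 5y - 3z = 64

-4x - 5y - 3z = 64


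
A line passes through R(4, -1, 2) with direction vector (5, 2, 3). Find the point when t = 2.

P(t) = R + t·d
  = (4 + 5·2, -1 + 2·2, 2 + 3·2)
  = (4 + 10, -1 + 4, 2 + 6)
  = (14, 3, 8)

(14, 3, 8)


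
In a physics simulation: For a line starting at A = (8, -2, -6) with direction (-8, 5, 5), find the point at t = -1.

P(t) = A + t·d
  = (8 + (-8)·(-1), -2 + 5·(-1), -6 + 5·(-1))
  = (8 + 8, -2 - 5, -6 - 5)
  = (16, -7, -11)

(16, -7, -11)


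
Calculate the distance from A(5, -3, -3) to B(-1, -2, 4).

d = √[(x₂-x₁)² + (y₂-y₁)² + (z₂-z₁)²]
  = √[(-6)² + 1² + 7²]
  = √[36 + 1 + 49]
  = √86
  ≈ 9.274

9.274


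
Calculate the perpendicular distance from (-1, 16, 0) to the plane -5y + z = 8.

distance = |a·x₀ + b·y₀ + c·z₀ - d| / √(a² + b² + c²)
  = |0·(-1) + (-5)·16 + 1·0 - 8| / √(0² + (-5)² + 1²)
  = |0 - 80 + 0 - 8| / √(0 + 25 + 1)
  = |-88| / √26
  = 88 / 5.099
  ≈ 17.26

17.26


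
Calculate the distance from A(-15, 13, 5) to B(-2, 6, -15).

d = √[(x₂-x₁)² + (y₂-y₁)² + (z₂-z₁)²]
  = √[13² + (-7)² + (-20)²]
  = √[169 + 49 + 400]
  = √618
  ≈ 24.86

24.86


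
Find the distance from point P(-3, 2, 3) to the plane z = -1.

distance = |a·x₀ + b·y₀ + c·z₀ - d| / √(a² + b² + c²)
  = |0·(-3) + 0·2 + 1·3 - (-1)| / √(0² + 0² + 1²)
  = |0 + 0 + 3 + 1| / √(0 + 0 + 1)
  = |4| / √1
  = 4 / 1
  ≈ 4

4


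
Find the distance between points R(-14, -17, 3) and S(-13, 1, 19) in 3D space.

d = √[(x₂-x₁)² + (y₂-y₁)² + (z₂-z₁)²]
  = √[1² + 18² + 16²]
  = √[1 + 324 + 256]
  = √581
  ≈ 24.1

24.1


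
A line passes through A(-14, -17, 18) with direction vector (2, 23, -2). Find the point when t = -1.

P(t) = A + t·d
  = (-14 + 2·(-1), -17 + 23·(-1), 18 + (-2)·(-1))
  = (-14 - 2, -17 - 23, 18 + 2)
  = (-16, -40, 20)

(-16, -40, 20)


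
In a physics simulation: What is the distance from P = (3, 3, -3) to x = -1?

distance = |a·x₀ + b·y₀ + c·z₀ - d| / √(a² + b² + c²)
  = |1·3 + 0·3 + 0·(-3) - (-1)| / √(1² + 0² + 0²)
  = |3 + 0 + 0 + 1| / √(1 + 0 + 0)
  = |4| / √1
  = 4 / 1
  ≈ 4

4


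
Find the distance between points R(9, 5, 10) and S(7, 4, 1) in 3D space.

d = √[(x₂-x₁)² + (y₂-y₁)² + (z₂-z₁)²]
  = √[(-2)² + (-1)² + (-9)²]
  = √[4 + 1 + 81]
  = √86
  ≈ 9.274

9.274


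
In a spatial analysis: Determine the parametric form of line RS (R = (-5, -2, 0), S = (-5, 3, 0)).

Direction vector d = S - R = (-5 + 5, 3 + 2, 0 + 0) = (0, 5, 0)
Parametric form r = R + t·d:
x = -5, y = -2 + 5t, z = 0

x = -5, y = -2 + 5t, z = 0


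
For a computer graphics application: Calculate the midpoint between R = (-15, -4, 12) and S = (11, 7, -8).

M = ((x₁+x₂)/2, (y₁+y₂)/2, (z₁+z₂)/2)
  = ((-15 + 11)/2, (-4 + 7)/2, (12 - 8)/2)
  = (-4/2, 3/2, 4/2)
  = (-2, 1.5, 2)

(-2, 1.5, 2)


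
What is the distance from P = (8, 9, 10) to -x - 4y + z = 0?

distance = |a·x₀ + b·y₀ + c·z₀ - d| / √(a² + b² + c²)
  = |(-1)·8 + (-4)·9 + 1·10 - 0| / √((-1)² + (-4)² + 1²)
  = |-8 - 36 + 10 + 0| / √(1 + 16 + 1)
  = |-34| / √18
  = 34 / 4.243
  ≈ 8.014

8.014


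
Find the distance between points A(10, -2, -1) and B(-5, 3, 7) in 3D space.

d = √[(x₂-x₁)² + (y₂-y₁)² + (z₂-z₁)²]
  = √[(-15)² + 5² + 8²]
  = √[225 + 25 + 64]
  = √314
  ≈ 17.72

17.72


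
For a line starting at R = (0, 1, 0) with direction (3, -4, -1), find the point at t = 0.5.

P(t) = R + t·d
  = (0 + 3·0.5, 1 + (-4)·0.5, 0 + (-1)·0.5)
  = (0 + 1.5, 1 - 2, 0 - 0.5)
  = (1.5, -1, -0.5)

(1.5, -1, -0.5)


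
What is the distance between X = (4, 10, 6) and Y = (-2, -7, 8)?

d = √[(x₂-x₁)² + (y₂-y₁)² + (z₂-z₁)²]
  = √[(-6)² + (-17)² + 2²]
  = √[36 + 289 + 4]
  = √329
  ≈ 18.14

18.14


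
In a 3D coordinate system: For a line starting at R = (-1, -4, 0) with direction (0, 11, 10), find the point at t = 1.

P(t) = R + t·d
  = (-1 + 0·1, -4 + 11·1, 0 + 10·1)
  = (-1 + 0, -4 + 11, 0 + 10)
  = (-1, 7, 10)

(-1, 7, 10)


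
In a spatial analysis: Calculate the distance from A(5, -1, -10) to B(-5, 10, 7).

d = √[(x₂-x₁)² + (y₂-y₁)² + (z₂-z₁)²]
  = √[(-10)² + 11² + 17²]
  = √[100 + 121 + 289]
  = √510
  ≈ 22.58

22.58


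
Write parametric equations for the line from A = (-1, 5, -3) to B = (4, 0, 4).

Direction vector d = B - A = (4 + 1, 0 - 5, 4 + 3) = (5, -5, 7)
Parametric form r = A + t·d:
x = -1 + 5t, y = 5 - 5t, z = -3 + 7t

x = -1 + 5t, y = 5 - 5t, z = -3 + 7t


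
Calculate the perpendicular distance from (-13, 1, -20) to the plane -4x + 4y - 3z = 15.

distance = |a·x₀ + b·y₀ + c·z₀ - d| / √(a² + b² + c²)
  = |(-4)·(-13) + 4·1 + (-3)·(-20) - 15| / √((-4)² + 4² + (-3)²)
  = |52 + 4 + 60 - 15| / √(16 + 16 + 9)
  = |101| / √41
  = 101 / 6.403
  ≈ 15.77

15.77


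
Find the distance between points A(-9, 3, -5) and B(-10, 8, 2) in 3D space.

d = √[(x₂-x₁)² + (y₂-y₁)² + (z₂-z₁)²]
  = √[(-1)² + 5² + 7²]
  = √[1 + 25 + 49]
  = √75
  ≈ 8.66

8.66


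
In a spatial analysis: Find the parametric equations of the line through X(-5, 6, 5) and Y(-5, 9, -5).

Direction vector d = Y - X = (-5 + 5, 9 - 6, -5 - 5) = (0, 3, -10)
Parametric form r = X + t·d:
x = -5, y = 6 + 3t, z = 5 - 10t

x = -5, y = 6 + 3t, z = 5 - 10t


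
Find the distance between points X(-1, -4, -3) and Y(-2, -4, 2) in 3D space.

d = √[(x₂-x₁)² + (y₂-y₁)² + (z₂-z₁)²]
  = √[(-1)² + 0² + 5²]
  = √[1 + 0 + 25]
  = √26
  ≈ 5.099

5.099


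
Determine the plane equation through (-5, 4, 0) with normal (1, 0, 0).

The plane through P with normal n = (a, b, c) satisfies n·(r - P) = 0,
i.e. ax + by + cz = a·x₀ + b·y₀ + c·z₀.
d = 1·(-5) + 0·4 + 0·0
  = -5 + 0 + 0
  = -5
Equation: x = -5

x = -5


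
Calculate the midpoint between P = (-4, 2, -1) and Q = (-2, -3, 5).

M = ((x₁+x₂)/2, (y₁+y₂)/2, (z₁+z₂)/2)
  = ((-4 - 2)/2, (2 - 3)/2, (-1 + 5)/2)
  = (-6/2, -1/2, 4/2)
  = (-3, -0.5, 2)

(-3, -0.5, 2)


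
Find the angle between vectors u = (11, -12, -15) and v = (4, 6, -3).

u·v = 11·4 + (-12)·6 + (-15)·(-3) = 44 - 72 + 45 = 17
|u| = √(11² + (-12)² + (-15)²) = √490 ≈ 22.14
|v| = √(4² + 6² + (-3)²) = √61 ≈ 7.81
cos θ = (u·v)/(|u||v|) = 17/(22.14·7.81) ≈ 0.09833
θ = arccos(0.09833) ≈ 84.36°

84.36°


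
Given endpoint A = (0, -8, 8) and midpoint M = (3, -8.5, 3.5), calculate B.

B = 2M - A
  = (2·3 - 0, 2·(-8.5) - (-8), 2·3.5 - 8)
  = (6 + 0, -17 + 8, 7 - 8)
  = (6, -9, -1)

(6, -9, -1)


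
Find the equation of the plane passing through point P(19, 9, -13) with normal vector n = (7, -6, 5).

The plane through P with normal n = (a, b, c) satisfies n·(r - P) = 0,
i.e. ax + by + cz = a·x₀ + b·y₀ + c·z₀.
d = 7·19 + (-6)·9 + 5·(-13)
  = 133 - 54 - 65
  = 14
Equation: 7x - 6y + 5z = 14

7x - 6y + 5z = 14


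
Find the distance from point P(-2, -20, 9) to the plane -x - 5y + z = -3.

distance = |a·x₀ + b·y₀ + c·z₀ - d| / √(a² + b² + c²)
  = |(-1)·(-2) + (-5)·(-20) + 1·9 - (-3)| / √((-1)² + (-5)² + 1²)
  = |2 + 100 + 9 + 3| / √(1 + 25 + 1)
  = |114| / √27
  = 114 / 5.196
  ≈ 21.94

21.94


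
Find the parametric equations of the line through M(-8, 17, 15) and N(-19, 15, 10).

Direction vector d = N - M = (-19 + 8, 15 - 17, 10 - 15) = (-11, -2, -5)
Parametric form r = M + t·d:
x = -8 - 11t, y = 17 - 2t, z = 15 - 5t

x = -8 - 11t, y = 17 - 2t, z = 15 - 5t


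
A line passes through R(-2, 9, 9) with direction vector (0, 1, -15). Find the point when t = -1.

P(t) = R + t·d
  = (-2 + 0·(-1), 9 + 1·(-1), 9 + (-15)·(-1))
  = (-2 + 0, 9 - 1, 9 + 15)
  = (-2, 8, 24)

(-2, 8, 24)


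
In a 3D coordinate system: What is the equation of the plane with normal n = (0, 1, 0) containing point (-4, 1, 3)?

The plane through P with normal n = (a, b, c) satisfies n·(r - P) = 0,
i.e. ax + by + cz = a·x₀ + b·y₀ + c·z₀.
d = 0·(-4) + 1·1 + 0·3
  = 0 + 1 + 0
  = 1
Equation: y = 1

y = 1


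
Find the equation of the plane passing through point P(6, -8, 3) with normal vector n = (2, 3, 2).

The plane through P with normal n = (a, b, c) satisfies n·(r - P) = 0,
i.e. ax + by + cz = a·x₀ + b·y₀ + c·z₀.
d = 2·6 + 3·(-8) + 2·3
  = 12 - 24 + 6
  = -6
Equation: 2x + 3y + 2z = -6

2x + 3y + 2z = -6


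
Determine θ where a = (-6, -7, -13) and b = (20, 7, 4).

a·b = (-6)·20 + (-7)·7 + (-13)·4 = -120 - 49 - 52 = -221
|a| = √((-6)² + (-7)² + (-13)²) = √254 ≈ 15.94
|b| = √(20² + 7² + 4²) = √465 ≈ 21.56
cos θ = (a·b)/(|a||b|) = -221/(15.94·21.56) ≈ -0.6431
θ = arccos(-0.6431) ≈ 130°

130°


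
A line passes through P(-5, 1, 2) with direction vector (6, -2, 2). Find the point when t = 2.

P(t) = P + t·d
  = (-5 + 6·2, 1 + (-2)·2, 2 + 2·2)
  = (-5 + 12, 1 - 4, 2 + 4)
  = (7, -3, 6)

(7, -3, 6)


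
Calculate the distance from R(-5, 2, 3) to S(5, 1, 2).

d = √[(x₂-x₁)² + (y₂-y₁)² + (z₂-z₁)²]
  = √[10² + (-1)² + (-1)²]
  = √[100 + 1 + 1]
  = √102
  ≈ 10.1

10.1


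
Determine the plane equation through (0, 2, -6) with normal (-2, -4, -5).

The plane through P with normal n = (a, b, c) satisfies n·(r - P) = 0,
i.e. ax + by + cz = a·x₀ + b·y₀ + c·z₀.
d = (-2)·0 + (-4)·2 + (-5)·(-6)
  = 0 - 8 + 30
  = 22
Equation: -2x - 4y - 5z = 22

-2x - 4y - 5z = 22


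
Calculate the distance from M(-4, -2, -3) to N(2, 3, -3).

d = √[(x₂-x₁)² + (y₂-y₁)² + (z₂-z₁)²]
  = √[6² + 5² + 0²]
  = √[36 + 25 + 0]
  = √61
  ≈ 7.81

7.81


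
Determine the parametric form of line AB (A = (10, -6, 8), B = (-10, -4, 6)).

Direction vector d = B - A = (-10 - 10, -4 + 6, 6 - 8) = (-20, 2, -2)
Parametric form r = A + t·d:
x = 10 - 20t, y = -6 + 2t, z = 8 - 2t

x = 10 - 20t, y = -6 + 2t, z = 8 - 2t


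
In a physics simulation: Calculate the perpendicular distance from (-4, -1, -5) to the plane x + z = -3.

distance = |a·x₀ + b·y₀ + c·z₀ - d| / √(a² + b² + c²)
  = |1·(-4) + 0·(-1) + 1·(-5) - (-3)| / √(1² + 0² + 1²)
  = |-4 + 0 - 5 + 3| / √(1 + 0 + 1)
  = |-6| / √2
  = 6 / 1.414
  ≈ 4.243

4.243


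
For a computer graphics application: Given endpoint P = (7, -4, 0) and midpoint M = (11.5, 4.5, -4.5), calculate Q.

Q = 2M - P
  = (2·11.5 - 7, 2·4.5 - (-4), 2·(-4.5) - 0)
  = (23 - 7, 9 + 4, -9 + 0)
  = (16, 13, -9)

(16, 13, -9)


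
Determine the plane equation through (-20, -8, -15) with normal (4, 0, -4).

The plane through P with normal n = (a, b, c) satisfies n·(r - P) = 0,
i.e. ax + by + cz = a·x₀ + b·y₀ + c·z₀.
d = 4·(-20) + 0·(-8) + (-4)·(-15)
  = -80 + 0 + 60
  = -20
Equation: 4x - 4z = -20

4x - 4z = -20


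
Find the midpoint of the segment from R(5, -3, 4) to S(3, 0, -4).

M = ((x₁+x₂)/2, (y₁+y₂)/2, (z₁+z₂)/2)
  = ((5 + 3)/2, (-3 + 0)/2, (4 - 4)/2)
  = (8/2, -3/2, 0/2)
  = (4, -1.5, 0)

(4, -1.5, 0)


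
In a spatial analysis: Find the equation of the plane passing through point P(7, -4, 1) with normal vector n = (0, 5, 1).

The plane through P with normal n = (a, b, c) satisfies n·(r - P) = 0,
i.e. ax + by + cz = a·x₀ + b·y₀ + c·z₀.
d = 0·7 + 5·(-4) + 1·1
  = 0 - 20 + 1
  = -19
Equation: 5y + z = -19

5y + z = -19


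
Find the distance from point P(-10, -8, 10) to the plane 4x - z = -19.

distance = |a·x₀ + b·y₀ + c·z₀ - d| / √(a² + b² + c²)
  = |4·(-10) + 0·(-8) + (-1)·10 - (-19)| / √(4² + 0² + (-1)²)
  = |-40 + 0 - 10 + 19| / √(16 + 0 + 1)
  = |-31| / √17
  = 31 / 4.123
  ≈ 7.519

7.519


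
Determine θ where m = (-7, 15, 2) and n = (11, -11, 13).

m·n = (-7)·11 + 15·(-11) + 2·13 = -77 - 165 + 26 = -216
|m| = √((-7)² + 15² + 2²) = √278 ≈ 16.67
|n| = √(11² + (-11)² + 13²) = √411 ≈ 20.27
cos θ = (m·n)/(|m||n|) = -216/(16.67·20.27) ≈ -0.639
θ = arccos(-0.639) ≈ 129.7°

129.7°


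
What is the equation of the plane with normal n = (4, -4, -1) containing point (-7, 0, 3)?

The plane through P with normal n = (a, b, c) satisfies n·(r - P) = 0,
i.e. ax + by + cz = a·x₀ + b·y₀ + c·z₀.
d = 4·(-7) + (-4)·0 + (-1)·3
  = -28 + 0 - 3
  = -31
Equation: 4x - 4y - z = -31

4x - 4y - z = -31


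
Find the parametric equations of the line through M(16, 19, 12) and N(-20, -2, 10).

Direction vector d = N - M = (-20 - 16, -2 - 19, 10 - 12) = (-36, -21, -2)
Parametric form r = M + t·d:
x = 16 - 36t, y = 19 - 21t, z = 12 - 2t

x = 16 - 36t, y = 19 - 21t, z = 12 - 2t


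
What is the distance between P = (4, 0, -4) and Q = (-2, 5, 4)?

d = √[(x₂-x₁)² + (y₂-y₁)² + (z₂-z₁)²]
  = √[(-6)² + 5² + 8²]
  = √[36 + 25 + 64]
  = √125
  ≈ 11.18

11.18


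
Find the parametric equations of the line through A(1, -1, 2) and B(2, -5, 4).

Direction vector d = B - A = (2 - 1, -5 + 1, 4 - 2) = (1, -4, 2)
Parametric form r = A + t·d:
x = 1 + t, y = -1 - 4t, z = 2 + 2t

x = 1 + t, y = -1 - 4t, z = 2 + 2t


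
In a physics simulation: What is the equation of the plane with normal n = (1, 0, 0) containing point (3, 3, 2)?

The plane through P with normal n = (a, b, c) satisfies n·(r - P) = 0,
i.e. ax + by + cz = a·x₀ + b·y₀ + c·z₀.
d = 1·3 + 0·3 + 0·2
  = 3 + 0 + 0
  = 3
Equation: x = 3

x = 3


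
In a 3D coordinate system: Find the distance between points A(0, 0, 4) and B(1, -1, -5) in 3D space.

d = √[(x₂-x₁)² + (y₂-y₁)² + (z₂-z₁)²]
  = √[1² + (-1)² + (-9)²]
  = √[1 + 1 + 81]
  = √83
  ≈ 9.11

9.11


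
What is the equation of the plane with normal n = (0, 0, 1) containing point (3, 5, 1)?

The plane through P with normal n = (a, b, c) satisfies n·(r - P) = 0,
i.e. ax + by + cz = a·x₀ + b·y₀ + c·z₀.
d = 0·3 + 0·5 + 1·1
  = 0 + 0 + 1
  = 1
Equation: z = 1

z = 1


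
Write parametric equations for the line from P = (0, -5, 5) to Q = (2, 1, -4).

Direction vector d = Q - P = (2 + 0, 1 + 5, -4 - 5) = (2, 6, -9)
Parametric form r = P + t·d:
x = 0 + 2t, y = -5 + 6t, z = 5 - 9t

x = 0 + 2t, y = -5 + 6t, z = 5 - 9t


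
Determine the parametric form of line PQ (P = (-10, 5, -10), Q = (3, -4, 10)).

Direction vector d = Q - P = (3 + 10, -4 - 5, 10 + 10) = (13, -9, 20)
Parametric form r = P + t·d:
x = -10 + 13t, y = 5 - 9t, z = -10 + 20t

x = -10 + 13t, y = 5 - 9t, z = -10 + 20t


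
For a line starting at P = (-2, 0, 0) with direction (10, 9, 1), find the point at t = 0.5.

P(t) = P + t·d
  = (-2 + 10·0.5, 0 + 9·0.5, 0 + 1·0.5)
  = (-2 + 5, 0 + 4.5, 0 + 0.5)
  = (3, 4.5, 0.5)

(3, 4.5, 0.5)


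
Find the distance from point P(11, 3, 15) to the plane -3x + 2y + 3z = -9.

distance = |a·x₀ + b·y₀ + c·z₀ - d| / √(a² + b² + c²)
  = |(-3)·11 + 2·3 + 3·15 - (-9)| / √((-3)² + 2² + 3²)
  = |-33 + 6 + 45 + 9| / √(9 + 4 + 9)
  = |27| / √22
  = 27 / 4.69
  ≈ 5.756

5.756


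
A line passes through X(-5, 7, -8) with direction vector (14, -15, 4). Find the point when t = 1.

P(t) = X + t·d
  = (-5 + 14·1, 7 + (-15)·1, -8 + 4·1)
  = (-5 + 14, 7 - 15, -8 + 4)
  = (9, -8, -4)

(9, -8, -4)


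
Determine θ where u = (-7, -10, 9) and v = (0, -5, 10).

u·v = (-7)·0 + (-10)·(-5) + 9·10 = 0 + 50 + 90 = 140
|u| = √((-7)² + (-10)² + 9²) = √230 ≈ 15.17
|v| = √(0² + (-5)² + 10²) = √125 ≈ 11.18
cos θ = (u·v)/(|u||v|) = 140/(15.17·11.18) ≈ 0.8257
θ = arccos(0.8257) ≈ 34.34°

34.34°


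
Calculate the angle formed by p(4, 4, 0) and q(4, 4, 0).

p·q = 4·4 + 4·4 + 0·0 = 16 + 16 + 0 = 32
|p| = √(4² + 4² + 0²) = √32 ≈ 5.657
|q| = √(4² + 4² + 0²) = √32 ≈ 5.657
cos θ = (p·q)/(|p||q|) = 32/(5.657·5.657) ≈ 1
θ = arccos(1) ≈ 0°

0°


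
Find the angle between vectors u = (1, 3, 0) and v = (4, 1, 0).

u·v = 1·4 + 3·1 + 0·0 = 4 + 3 + 0 = 7
|u| = √(1² + 3² + 0²) = √10 ≈ 3.162
|v| = √(4² + 1² + 0²) = √17 ≈ 4.123
cos θ = (u·v)/(|u||v|) = 7/(3.162·4.123) ≈ 0.5369
θ = arccos(0.5369) ≈ 57.53°

57.53°


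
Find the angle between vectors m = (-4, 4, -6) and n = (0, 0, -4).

m·n = (-4)·0 + 4·0 + (-6)·(-4) = 0 + 0 + 24 = 24
|m| = √((-4)² + 4² + (-6)²) = √68 ≈ 8.246
|n| = √(0² + 0² + (-4)²) = √16 ≈ 4
cos θ = (m·n)/(|m||n|) = 24/(8.246·4) ≈ 0.7276
θ = arccos(0.7276) ≈ 43.31°

43.31°


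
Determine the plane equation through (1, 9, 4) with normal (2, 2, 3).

The plane through P with normal n = (a, b, c) satisfies n·(r - P) = 0,
i.e. ax + by + cz = a·x₀ + b·y₀ + c·z₀.
d = 2·1 + 2·9 + 3·4
  = 2 + 18 + 12
  = 32
Equation: 2x + 2y + 3z = 32

2x + 2y + 3z = 32


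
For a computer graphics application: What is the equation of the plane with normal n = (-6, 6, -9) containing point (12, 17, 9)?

The plane through P with normal n = (a, b, c) satisfies n·(r - P) = 0,
i.e. ax + by + cz = a·x₀ + b·y₀ + c·z₀.
d = (-6)·12 + 6·17 + (-9)·9
  = -72 + 102 - 81
  = -51
Equation: -6x + 6y - 9z = -51

-6x + 6y - 9z = -51


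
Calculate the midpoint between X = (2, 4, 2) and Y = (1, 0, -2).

M = ((x₁+x₂)/2, (y₁+y₂)/2, (z₁+z₂)/2)
  = ((2 + 1)/2, (4 + 0)/2, (2 - 2)/2)
  = (3/2, 4/2, 0/2)
  = (1.5, 2, 0)

(1.5, 2, 0)


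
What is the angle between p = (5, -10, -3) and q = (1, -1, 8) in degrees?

p·q = 5·1 + (-10)·(-1) + (-3)·8 = 5 + 10 - 24 = -9
|p| = √(5² + (-10)² + (-3)²) = √134 ≈ 11.58
|q| = √(1² + (-1)² + 8²) = √66 ≈ 8.124
cos θ = (p·q)/(|p||q|) = -9/(11.58·8.124) ≈ -0.0957
θ = arccos(-0.0957) ≈ 95.49°

95.49°


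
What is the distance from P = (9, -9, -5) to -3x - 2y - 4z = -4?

distance = |a·x₀ + b·y₀ + c·z₀ - d| / √(a² + b² + c²)
  = |(-3)·9 + (-2)·(-9) + (-4)·(-5) - (-4)| / √((-3)² + (-2)² + (-4)²)
  = |-27 + 18 + 20 + 4| / √(9 + 4 + 16)
  = |15| / √29
  = 15 / 5.385
  ≈ 2.785

2.785


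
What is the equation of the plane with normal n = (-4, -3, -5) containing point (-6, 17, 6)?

The plane through P with normal n = (a, b, c) satisfies n·(r - P) = 0,
i.e. ax + by + cz = a·x₀ + b·y₀ + c·z₀.
d = (-4)·(-6) + (-3)·17 + (-5)·6
  = 24 - 51 - 30
  = -57
Equation: -4x - 3y - 5z = -57

-4x - 3y - 5z = -57


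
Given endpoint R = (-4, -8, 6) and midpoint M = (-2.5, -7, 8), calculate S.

S = 2M - R
  = (2·(-2.5) - (-4), 2·(-7) - (-8), 2·8 - 6)
  = (-5 + 4, -14 + 8, 16 - 6)
  = (-1, -6, 10)

(-1, -6, 10)


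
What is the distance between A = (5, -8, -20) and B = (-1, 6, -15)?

d = √[(x₂-x₁)² + (y₂-y₁)² + (z₂-z₁)²]
  = √[(-6)² + 14² + 5²]
  = √[36 + 196 + 25]
  = √257
  ≈ 16.03

16.03


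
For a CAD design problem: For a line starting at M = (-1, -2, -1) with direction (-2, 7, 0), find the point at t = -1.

P(t) = M + t·d
  = (-1 + (-2)·(-1), -2 + 7·(-1), -1 + 0·(-1))
  = (-1 + 2, -2 - 7, -1 + 0)
  = (1, -9, -1)

(1, -9, -1)


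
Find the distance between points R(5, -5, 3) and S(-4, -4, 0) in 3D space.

d = √[(x₂-x₁)² + (y₂-y₁)² + (z₂-z₁)²]
  = √[(-9)² + 1² + (-3)²]
  = √[81 + 1 + 9]
  = √91
  ≈ 9.539

9.539


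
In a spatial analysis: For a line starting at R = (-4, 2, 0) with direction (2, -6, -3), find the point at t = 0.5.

P(t) = R + t·d
  = (-4 + 2·0.5, 2 + (-6)·0.5, 0 + (-3)·0.5)
  = (-4 + 1, 2 - 3, 0 - 1.5)
  = (-3, -1, -1.5)

(-3, -1, -1.5)


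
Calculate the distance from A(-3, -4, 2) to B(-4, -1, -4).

d = √[(x₂-x₁)² + (y₂-y₁)² + (z₂-z₁)²]
  = √[(-1)² + 3² + (-6)²]
  = √[1 + 9 + 36]
  = √46
  ≈ 6.782

6.782


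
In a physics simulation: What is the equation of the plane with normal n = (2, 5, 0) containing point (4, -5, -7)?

The plane through P with normal n = (a, b, c) satisfies n·(r - P) = 0,
i.e. ax + by + cz = a·x₀ + b·y₀ + c·z₀.
d = 2·4 + 5·(-5) + 0·(-7)
  = 8 - 25 + 0
  = -17
Equation: 2x + 5y = -17

2x + 5y = -17


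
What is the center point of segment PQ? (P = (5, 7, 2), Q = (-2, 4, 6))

M = ((x₁+x₂)/2, (y₁+y₂)/2, (z₁+z₂)/2)
  = ((5 - 2)/2, (7 + 4)/2, (2 + 6)/2)
  = (3/2, 11/2, 8/2)
  = (1.5, 5.5, 4)

(1.5, 5.5, 4)


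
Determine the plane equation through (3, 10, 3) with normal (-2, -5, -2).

The plane through P with normal n = (a, b, c) satisfies n·(r - P) = 0,
i.e. ax + by + cz = a·x₀ + b·y₀ + c·z₀.
d = (-2)·3 + (-5)·10 + (-2)·3
  = -6 - 50 - 6
  = -62
Equation: -2x - 5y - 2z = -62

-2x - 5y - 2z = -62


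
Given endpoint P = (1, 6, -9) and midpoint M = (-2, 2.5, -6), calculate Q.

Q = 2M - P
  = (2·(-2) - 1, 2·2.5 - 6, 2·(-6) - (-9))
  = (-4 - 1, 5 - 6, -12 + 9)
  = (-5, -1, -3)

(-5, -1, -3)


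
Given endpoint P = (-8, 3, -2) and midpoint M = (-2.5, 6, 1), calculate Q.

Q = 2M - P
  = (2·(-2.5) - (-8), 2·6 - 3, 2·1 - (-2))
  = (-5 + 8, 12 - 3, 2 + 2)
  = (3, 9, 4)

(3, 9, 4)


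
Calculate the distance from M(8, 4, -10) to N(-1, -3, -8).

d = √[(x₂-x₁)² + (y₂-y₁)² + (z₂-z₁)²]
  = √[(-9)² + (-7)² + 2²]
  = √[81 + 49 + 4]
  = √134
  ≈ 11.58

11.58


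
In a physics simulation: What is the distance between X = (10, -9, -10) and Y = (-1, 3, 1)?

d = √[(x₂-x₁)² + (y₂-y₁)² + (z₂-z₁)²]
  = √[(-11)² + 12² + 11²]
  = √[121 + 144 + 121]
  = √386
  ≈ 19.65

19.65


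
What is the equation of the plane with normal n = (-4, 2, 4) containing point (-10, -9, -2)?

The plane through P with normal n = (a, b, c) satisfies n·(r - P) = 0,
i.e. ax + by + cz = a·x₀ + b·y₀ + c·z₀.
d = (-4)·(-10) + 2·(-9) + 4·(-2)
  = 40 - 18 - 8
  = 14
Equation: -4x + 2y + 4z = 14

-4x + 2y + 4z = 14


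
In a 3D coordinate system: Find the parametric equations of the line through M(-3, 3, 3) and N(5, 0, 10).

Direction vector d = N - M = (5 + 3, 0 - 3, 10 - 3) = (8, -3, 7)
Parametric form r = M + t·d:
x = -3 + 8t, y = 3 - 3t, z = 3 + 7t

x = -3 + 8t, y = 3 - 3t, z = 3 + 7t


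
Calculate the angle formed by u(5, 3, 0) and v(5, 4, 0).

u·v = 5·5 + 3·4 + 0·0 = 25 + 12 + 0 = 37
|u| = √(5² + 3² + 0²) = √34 ≈ 5.831
|v| = √(5² + 4² + 0²) = √41 ≈ 6.403
cos θ = (u·v)/(|u||v|) = 37/(5.831·6.403) ≈ 0.991
θ = arccos(0.991) ≈ 7.696°

7.696°


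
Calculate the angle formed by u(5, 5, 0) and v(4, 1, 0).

u·v = 5·4 + 5·1 + 0·0 = 20 + 5 + 0 = 25
|u| = √(5² + 5² + 0²) = √50 ≈ 7.071
|v| = √(4² + 1² + 0²) = √17 ≈ 4.123
cos θ = (u·v)/(|u||v|) = 25/(7.071·4.123) ≈ 0.8575
θ = arccos(0.8575) ≈ 30.96°

30.96°


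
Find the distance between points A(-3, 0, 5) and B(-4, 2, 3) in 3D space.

d = √[(x₂-x₁)² + (y₂-y₁)² + (z₂-z₁)²]
  = √[(-1)² + 2² + (-2)²]
  = √[1 + 4 + 4]
  = √9
  ≈ 3

3


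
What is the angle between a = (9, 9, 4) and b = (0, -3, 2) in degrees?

a·b = 9·0 + 9·(-3) + 4·2 = 0 - 27 + 8 = -19
|a| = √(9² + 9² + 4²) = √178 ≈ 13.34
|b| = √(0² + (-3)² + 2²) = √13 ≈ 3.606
cos θ = (a·b)/(|a||b|) = -19/(13.34·3.606) ≈ -0.395
θ = arccos(-0.395) ≈ 113.3°

113.3°


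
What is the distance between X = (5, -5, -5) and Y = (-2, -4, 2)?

d = √[(x₂-x₁)² + (y₂-y₁)² + (z₂-z₁)²]
  = √[(-7)² + 1² + 7²]
  = √[49 + 1 + 49]
  = √99
  ≈ 9.95

9.95
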